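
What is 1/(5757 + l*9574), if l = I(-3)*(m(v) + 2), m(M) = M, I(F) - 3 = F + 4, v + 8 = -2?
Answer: -1/300611 ≈ -3.3266e-6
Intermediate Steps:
v = -10 (v = -8 - 2 = -10)
I(F) = 7 + F (I(F) = 3 + (F + 4) = 3 + (4 + F) = 7 + F)
l = -32 (l = (7 - 3)*(-10 + 2) = 4*(-8) = -32)
1/(5757 + l*9574) = 1/(5757 - 32*9574) = 1/(5757 - 306368) = 1/(-300611) = -1/300611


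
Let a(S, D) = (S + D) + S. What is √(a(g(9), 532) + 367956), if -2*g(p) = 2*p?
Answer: √368470 ≈ 607.02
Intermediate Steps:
g(p) = -p
a(S, D) = D + 2*S (a(S, D) = (D + S) + S = D + 2*S)
√(a(g(9), 532) + 367956) = √((532 + 2*(-1*9)) + 367956) = √((532 + 2*(-9)) + 367956) = √((532 - 18) + 367956) = √(514 + 367956) = √368470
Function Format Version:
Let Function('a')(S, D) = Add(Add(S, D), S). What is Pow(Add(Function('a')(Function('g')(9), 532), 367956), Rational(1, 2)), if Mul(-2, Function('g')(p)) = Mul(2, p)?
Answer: Pow(368470, Rational(1, 2)) ≈ 607.02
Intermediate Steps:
Function('g')(p) = Mul(-1, p) (Function('g')(p) = Mul(Rational(-1, 2), Mul(2, p)) = Mul(-1, p))
Function('a')(S, D) = Add(D, Mul(2, S)) (Function('a')(S, D) = Add(Add(D, S), S) = Add(D, Mul(2, S)))
Pow(Add(Function('a')(Function('g')(9), 532), 367956), Rational(1, 2)) = Pow(Add(Add(532, Mul(2, Mul(-1, 9))), 367956), Rational(1, 2)) = Pow(Add(Add(532, Mul(2, -9)), 367956), Rational(1, 2)) = Pow(Add(Add(532, -18), 367956), Rational(1, 2)) = Pow(Add(514, 367956), Rational(1, 2)) = Pow(368470, Rational(1, 2))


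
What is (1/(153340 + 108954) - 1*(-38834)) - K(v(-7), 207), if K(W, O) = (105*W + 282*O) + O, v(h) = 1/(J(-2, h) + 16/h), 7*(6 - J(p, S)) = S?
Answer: -57038977817/2885234 ≈ -19769.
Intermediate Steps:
J(p, S) = 6 - S/7
v(h) = 1/(6 + 16/h - h/7) (v(h) = 1/((6 - h/7) + 16/h) = 1/(6 + 16/h - h/7))
K(W, O) = 105*W + 283*O
(1/(153340 + 108954) - 1*(-38834)) - K(v(-7), 207) = (1/(153340 + 108954) - 1*(-38834)) - (105*(-7*(-7)/(-112 - 7*(-42 - 7))) + 283*207) = (1/262294 + 38834) - (105*(-7*(-7)/(-112 - 7*(-49))) + 58581) = (1/262294 + 38834) - (105*(-7*(-7)/(-112 + 343)) + 58581) = 10185925197/262294 - (105*(-7*(-7)/231) + 58581) = 10185925197/262294 - (105*(-7*(-7)*1/231) + 58581) = 10185925197/262294 - (105*(7/33) + 58581) = 10185925197/262294 - (245/11 + 58581) = 10185925197/262294 - 1*644636/11 = 10185925197/262294 - 644636/11 = -57038977817/2885234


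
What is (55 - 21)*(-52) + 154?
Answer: -1614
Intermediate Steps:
(55 - 21)*(-52) + 154 = 34*(-52) + 154 = -1768 + 154 = -1614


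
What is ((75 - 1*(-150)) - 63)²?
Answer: 26244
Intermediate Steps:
((75 - 1*(-150)) - 63)² = ((75 + 150) - 63)² = (225 - 63)² = 162² = 26244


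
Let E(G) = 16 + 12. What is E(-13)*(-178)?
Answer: -4984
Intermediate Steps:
E(G) = 28
E(-13)*(-178) = 28*(-178) = -4984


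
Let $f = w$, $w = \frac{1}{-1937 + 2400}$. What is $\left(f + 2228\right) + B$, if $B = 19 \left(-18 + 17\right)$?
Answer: $\frac{1022768}{463} \approx 2209.0$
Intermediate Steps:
$B = -19$ ($B = 19 \left(-1\right) = -19$)
$w = \frac{1}{463} \approx 0.0021598$
$f = \frac{1}{463} \approx 0.0021598$
$\left(f + 2228\right) + B = \left(\frac{1}{463} + 2228\right) - 19 = \frac{1031565}{463} - 19 = \frac{1022768}{463}$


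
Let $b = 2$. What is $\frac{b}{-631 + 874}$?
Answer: $\frac{2}{243} \approx 0.0082304$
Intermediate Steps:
$\frac{b}{-631 + 874} = \frac{1}{-631 + 874} \cdot 2 = \frac{1}{243} \cdot 2 = \frac{2}{243}$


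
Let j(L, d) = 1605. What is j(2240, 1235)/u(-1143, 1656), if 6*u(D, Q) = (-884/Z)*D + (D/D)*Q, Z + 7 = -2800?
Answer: 300349/40422 ≈ 7.4303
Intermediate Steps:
Z = -2807 (Z = -7 - 2800 = -2807)
u(D, Q) = Q/6 + 442*D/8421 (u(D, Q) = ((-884/(-2807))*D + (D/D)*Q)/6 = ((-884*(-1/2807))*D + 1*Q)/6 = (884*D/2807 + Q)/6 = (Q + 884*D/2807)/6 = Q/6 + 442*D/8421)
j(2240, 1235)/u(-1143, 1656) = 1605/((⅙)*1656 + (442/8421)*(-1143)) = 1605/(276 - 168402/2807) = 1605/(606330/2807) = 1605*(2807/606330) = 300349/40422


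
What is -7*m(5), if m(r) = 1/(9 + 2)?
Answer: -7/11 ≈ -0.63636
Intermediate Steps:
m(r) = 1/11
-7*m(5) = -7*1/11 = -7/11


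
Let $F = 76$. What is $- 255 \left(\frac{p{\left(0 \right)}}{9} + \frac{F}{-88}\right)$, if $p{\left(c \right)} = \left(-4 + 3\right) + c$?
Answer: $\frac{16405}{66} \approx 248.56$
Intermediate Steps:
$p{\left(c \right)} = -1 + c$
$- 255 \left(\frac{p{\left(0 \right)}}{9} + \frac{F}{-88}\right) = - 255 \left(\frac{-1 + 0}{9} + \frac{76}{-88}\right) = - 255 \left(\left(-1\right) \frac{1}{9} + 76 \left(- \frac{1}{88}\right)\right) = - 255 \left(- \frac{1}{9} - \frac{19}{22}\right) = \left(-255\right) \left(- \frac{193}{198}\right) = \frac{16405}{66}$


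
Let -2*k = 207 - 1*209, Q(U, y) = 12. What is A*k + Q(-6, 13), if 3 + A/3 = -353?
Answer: -1056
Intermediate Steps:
A = -1068 (A = -9 + 3*(-353) = -9 - 1059 = -1068)
k = 1 (k = -(207 - 1*209)/2 = -(207 - 209)/2 = -½*(-2) = 1)
A*k + Q(-6, 13) = -1068*1 + 12 = -1068 + 12 = -1056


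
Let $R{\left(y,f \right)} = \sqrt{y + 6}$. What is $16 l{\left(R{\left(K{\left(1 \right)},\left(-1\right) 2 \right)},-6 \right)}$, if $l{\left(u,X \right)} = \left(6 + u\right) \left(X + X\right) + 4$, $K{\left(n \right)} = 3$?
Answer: $-1664$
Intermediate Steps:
$R{\left(y,f \right)} = \sqrt{6 + y}$
$l{\left(u,X \right)} = 4 + 2 X \left(6 + u\right)$ ($l{\left(u,X \right)} = \left(6 + u\right) 2 X + 4 = 2 X \left(6 + u\right) + 4 = 4 + 2 X \left(6 + u\right)$)
$16 l{\left(R{\left(K{\left(1 \right)},\left(-1\right) 2 \right)},-6 \right)} = 16 \left(4 + 12 \left(-6\right) + 2 \left(-6\right) \sqrt{6 + 3}\right) = 16 \left(4 - 72 + 2 \left(-6\right) \sqrt{9}\right) = 16 \left(4 - 72 + 2 \left(-6\right) 3\right) = 16 \left(4 - 72 - 36\right) = 16 \left(-104\right) = -1664$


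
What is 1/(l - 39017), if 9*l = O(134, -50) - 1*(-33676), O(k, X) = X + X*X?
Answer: -1/35003 ≈ -2.8569e-5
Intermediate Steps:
O(k, X) = X + X²
l = 4014 (l = (-50*(1 - 50) - 1*(-33676))/9 = (-50*(-49) + 33676)/9 = (2450 + 33676)/9 = (⅑)*36126 = 4014)
1/(l - 39017) = 1/(4014 - 39017) = 1/(-35003) = -1/35003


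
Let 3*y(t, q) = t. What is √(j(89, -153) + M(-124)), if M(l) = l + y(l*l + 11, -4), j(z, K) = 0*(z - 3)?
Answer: √5005 ≈ 70.746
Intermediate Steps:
y(t, q) = t/3
j(z, K) = 0 (j(z, K) = 0*(-3 + z) = 0)
M(l) = 11/3 + l + l²/3 (M(l) = l + (l*l + 11)/3 = l + (l² + 11)/3 = l + (11 + l²)/3 = l + (11/3 + l²/3) = 11/3 + l + l²/3)
√(j(89, -153) + M(-124)) = √(0 + (11/3 - 124 + (⅓)*(-124)²)) = √(0 + (11/3 - 124 + (⅓)*15376)) = √(0 + (11/3 - 124 + 15376/3)) = √(0 + 5005) = √5005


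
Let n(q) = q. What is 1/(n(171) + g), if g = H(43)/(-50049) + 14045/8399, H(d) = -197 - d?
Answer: 140120517/24195593062 ≈ 0.0057912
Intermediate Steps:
g = 234984655/140120517 (g = (-197 - 1*43)/(-50049) + 14045/8399 = (-197 - 43)*(-1/50049) + 14045*(1/8399) = -240*(-1/50049) + 14045/8399 = 80/16683 + 14045/8399 = 234984655/140120517 ≈ 1.6770)
1/(n(171) + g) = 1/(171 + 234984655/140120517) = 1/(24195593062/140120517) = 140120517/24195593062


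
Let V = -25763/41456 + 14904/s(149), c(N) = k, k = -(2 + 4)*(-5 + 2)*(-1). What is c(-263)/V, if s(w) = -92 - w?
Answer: 179836128/624069107 ≈ 0.28817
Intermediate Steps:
k = -18 (k = -6*(-3)*(-1) = -1*(-18)*(-1) = 18*(-1) = -18)
c(N) = -18
V = -624069107/9990896 (V = -25763/41456 + 14904/(-92 - 1*149) = -25763*1/41456 + 14904/(-92 - 149) = -25763/41456 + 14904/(-241) = -25763/41456 + 14904*(-1/241) = -25763/41456 - 14904/241 = -624069107/9990896 ≈ -62.464)
c(-263)/V = -18/(-624069107/9990896) = -18*(-9990896/624069107) = 179836128/624069107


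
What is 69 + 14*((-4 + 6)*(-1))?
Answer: 41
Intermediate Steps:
69 + 14*((-4 + 6)*(-1)) = 69 + 14*(2*(-1)) = 69 + 14*(-2) = 69 - 28 = 41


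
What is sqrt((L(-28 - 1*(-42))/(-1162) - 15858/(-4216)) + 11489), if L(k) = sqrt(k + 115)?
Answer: sqrt(4309807538155427 - 322721098*sqrt(129))/612374 ≈ 107.20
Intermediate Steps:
L(k) = sqrt(115 + k)
sqrt((L(-28 - 1*(-42))/(-1162) - 15858/(-4216)) + 11489) = sqrt((sqrt(115 + (-28 - 1*(-42)))/(-1162) - 15858/(-4216)) + 11489) = sqrt((sqrt(115 + (-28 + 42))*(-1/1162) - 15858*(-1/4216)) + 11489) = sqrt((sqrt(115 + 14)*(-1/1162) + 7929/2108) + 11489) = sqrt((sqrt(129)*(-1/1162) + 7929/2108) + 11489) = sqrt((-sqrt(129)/1162 + 7929/2108) + 11489) = sqrt((7929/2108 - sqrt(129)/1162) + 11489) = sqrt(24226741/2108 - sqrt(129)/1162)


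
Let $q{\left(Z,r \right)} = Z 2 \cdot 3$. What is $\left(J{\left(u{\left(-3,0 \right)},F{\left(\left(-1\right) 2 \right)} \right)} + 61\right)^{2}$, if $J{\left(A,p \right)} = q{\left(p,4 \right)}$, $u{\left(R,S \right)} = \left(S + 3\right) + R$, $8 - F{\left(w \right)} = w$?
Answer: $14641$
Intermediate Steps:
$F{\left(w \right)} = 8 - w$
$u{\left(R,S \right)} = 3 + R + S$ ($u{\left(R,S \right)} = \left(3 + S\right) + R = 3 + R + S$)
$q{\left(Z,r \right)} = 6 Z$ ($q{\left(Z,r \right)} = 2 Z 3 = 6 Z$)
$J{\left(A,p \right)} = 6 p$
$\left(J{\left(u{\left(-3,0 \right)},F{\left(\left(-1\right) 2 \right)} \right)} + 61\right)^{2} = \left(6 \left(8 - \left(-1\right) 2\right) + 61\right)^{2} = \left(6 \left(8 - -2\right) + 61\right)^{2} = \left(6 \left(8 + 2\right) + 61\right)^{2} = \left(6 \cdot 10 + 61\right)^{2} = \left(60 + 61\right)^{2} = 121^{2} = 14641$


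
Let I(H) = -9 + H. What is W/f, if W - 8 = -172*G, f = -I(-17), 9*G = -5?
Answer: 466/117 ≈ 3.9829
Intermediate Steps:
G = -5/9 (G = (1/9)*(-5) = -5/9 ≈ -0.55556)
f = 26 (f = -(-9 - 17) = -1*(-26) = 26)
W = 932/9 (W = 8 - 172*(-5)/9 = 8 - 86*(-10/9) = 8 + 860/9 = 932/9 ≈ 103.56)
W/f = (932/9)/26 = (932/9)*(1/26) = 466/117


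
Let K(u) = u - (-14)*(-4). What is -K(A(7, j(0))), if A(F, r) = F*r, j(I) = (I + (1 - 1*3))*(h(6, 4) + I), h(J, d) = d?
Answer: 112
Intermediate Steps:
j(I) = (-2 + I)*(4 + I) (j(I) = (I + (1 - 1*3))*(4 + I) = (I + (1 - 3))*(4 + I) = (I - 2)*(4 + I) = (-2 + I)*(4 + I))
K(u) = -56 + u (K(u) = u - 1*56 = u - 56 = -56 + u)
-K(A(7, j(0))) = -(-56 + 7*(-8 + 0² + 2*0)) = -(-56 + 7*(-8 + 0 + 0)) = -(-56 + 7*(-8)) = -(-56 - 56) = -1*(-112) = 112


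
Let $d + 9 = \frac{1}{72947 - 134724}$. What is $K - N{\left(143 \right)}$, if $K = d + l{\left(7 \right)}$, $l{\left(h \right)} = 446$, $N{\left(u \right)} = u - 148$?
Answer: $\frac{27305433}{61777} \approx 442.0$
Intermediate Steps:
$N{\left(u \right)} = -148 + u$
$d = - \frac{555994}{61777}$ ($d = -9 + \frac{1}{72947 - 134724} = -9 + \frac{1}{-61777} = -9 - \frac{1}{61777} = - \frac{555994}{61777} \approx -9.0$)
$K = \frac{26996548}{61777}$ ($K = - \frac{555994}{61777} + 446 = \frac{26996548}{61777} \approx 437.0$)
$K - N{\left(143 \right)} = \frac{26996548}{61777} - \left(-148 + 143\right) = \frac{26996548}{61777} - -5 = \frac{26996548}{61777} + 5 = \frac{27305433}{61777}$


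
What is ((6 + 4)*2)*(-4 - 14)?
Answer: -360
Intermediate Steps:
((6 + 4)*2)*(-4 - 14) = (10*2)*(-18) = 20*(-18) = -360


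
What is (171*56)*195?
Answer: 1867320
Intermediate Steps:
(171*56)*195 = 9576*195 = 1867320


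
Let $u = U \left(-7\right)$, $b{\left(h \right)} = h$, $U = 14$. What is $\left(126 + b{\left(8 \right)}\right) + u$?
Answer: $36$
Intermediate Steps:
$u = -98$ ($u = 14 \left(-7\right) = -98$)
$\left(126 + b{\left(8 \right)}\right) + u = \left(126 + 8\right) - 98 = 134 - 98 = 36$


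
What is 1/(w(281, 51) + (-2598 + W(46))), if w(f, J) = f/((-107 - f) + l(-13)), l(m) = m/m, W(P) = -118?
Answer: -387/1051373 ≈ -0.00036809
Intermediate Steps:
l(m) = 1
w(f, J) = f/(-106 - f) (w(f, J) = f/((-107 - f) + 1) = f/(-106 - f))
1/(w(281, 51) + (-2598 + W(46))) = 1/(-1*281/(106 + 281) + (-2598 - 118)) = 1/(-1*281/387 - 2716) = 1/(-1*281*1/387 - 2716) = 1/(-281/387 - 2716) = 1/(-1051373/387) = -387/1051373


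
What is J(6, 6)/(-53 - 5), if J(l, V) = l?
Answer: -3/29 ≈ -0.10345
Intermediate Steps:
J(6, 6)/(-53 - 5) = 6/(-53 - 5) = 6/(-58) = -1/58*6 = -3/29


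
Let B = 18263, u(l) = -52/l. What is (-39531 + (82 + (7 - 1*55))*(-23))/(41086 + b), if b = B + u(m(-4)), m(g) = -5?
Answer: -201565/296797 ≈ -0.67913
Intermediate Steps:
b = 91367/5 (b = 18263 - 52/(-5) = 18263 - 52*(-⅕) = 18263 + 52/5 = 91367/5 ≈ 18273.)
(-39531 + (82 + (7 - 1*55))*(-23))/(41086 + b) = (-39531 + (82 + (7 - 1*55))*(-23))/(41086 + 91367/5) = (-39531 + (82 + (7 - 55))*(-23))/(296797/5) = (-39531 + (82 - 48)*(-23))*(5/296797) = (-39531 + 34*(-23))*(5/296797) = (-39531 - 782)*(5/296797) = -40313*5/296797 = -201565/296797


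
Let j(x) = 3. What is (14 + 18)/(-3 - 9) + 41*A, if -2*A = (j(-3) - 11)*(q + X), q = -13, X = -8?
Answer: -10340/3 ≈ -3446.7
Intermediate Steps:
A = -84 (A = -(3 - 11)*(-13 - 8)/2 = -(-4)*(-21) = -½*168 = -84)
(14 + 18)/(-3 - 9) + 41*A = (14 + 18)/(-3 - 9) + 41*(-84) = 32/(-12) - 3444 = 32*(-1/12) - 3444 = -8/3 - 3444 = -10340/3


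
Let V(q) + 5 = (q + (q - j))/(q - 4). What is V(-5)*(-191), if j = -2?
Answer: 7067/9 ≈ 785.22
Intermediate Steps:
V(q) = -5 + (2 + 2*q)/(-4 + q) (V(q) = -5 + (q + (q - 1*(-2)))/(q - 4) = -5 + (q + (q + 2))/(-4 + q) = -5 + (q + (2 + q))/(-4 + q) = -5 + (2 + 2*q)/(-4 + q))
V(-5)*(-191) = ((22 - 3*(-5))/(-4 - 5))*(-191) = ((22 + 15)/(-9))*(-191) = -⅑*37*(-191) = -37/9*(-191) = 7067/9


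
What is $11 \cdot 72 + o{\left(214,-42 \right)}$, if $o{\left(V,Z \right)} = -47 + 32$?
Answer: $777$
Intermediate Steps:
$o{\left(V,Z \right)} = -15$
$11 \cdot 72 + o{\left(214,-42 \right)} = 11 \cdot 72 - 15 = 792 - 15 = 777$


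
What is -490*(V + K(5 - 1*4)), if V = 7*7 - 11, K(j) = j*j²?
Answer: -19110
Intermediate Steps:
K(j) = j³
V = 38 (V = 49 - 11 = 38)
-490*(V + K(5 - 1*4)) = -490*(38 + (5 - 1*4)³) = -490*(38 + (5 - 4)³) = -490*(38 + 1³) = -490*(38 + 1) = -490*39 = -19110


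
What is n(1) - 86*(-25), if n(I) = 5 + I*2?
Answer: 2157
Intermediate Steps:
n(I) = 5 + 2*I
n(1) - 86*(-25) = (5 + 2*1) - 86*(-25) = (5 + 2) + 2150 = 7 + 2150 = 2157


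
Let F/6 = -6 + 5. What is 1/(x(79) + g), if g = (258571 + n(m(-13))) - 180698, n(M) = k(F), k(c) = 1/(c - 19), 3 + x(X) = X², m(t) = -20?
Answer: 25/2102774 ≈ 1.1889e-5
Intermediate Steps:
x(X) = -3 + X²
F = -6 (F = 6*(-6 + 5) = 6*(-1) = -6)
k(c) = 1/(-19 + c)
n(M) = -1/25 (n(M) = 1/(-19 - 6) = 1/(-25) = -1/25)
g = 1946824/25 (g = (258571 - 1/25) - 180698 = 6464274/25 - 180698 = 1946824/25 ≈ 77873.)
1/(x(79) + g) = 1/((-3 + 79²) + 1946824/25) = 1/((-3 + 6241) + 1946824/25) = 1/(6238 + 1946824/25) = 1/(2102774/25) = 25/2102774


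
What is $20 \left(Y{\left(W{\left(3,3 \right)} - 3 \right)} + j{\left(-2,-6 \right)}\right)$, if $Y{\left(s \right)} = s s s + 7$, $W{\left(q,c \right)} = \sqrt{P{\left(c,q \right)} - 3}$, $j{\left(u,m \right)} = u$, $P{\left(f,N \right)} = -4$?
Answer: $820 + 400 i \sqrt{7} \approx 820.0 + 1058.3 i$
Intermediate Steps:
$W{\left(q,c \right)} = i \sqrt{7}$ ($W{\left(q,c \right)} = \sqrt{-4 - 3} = \sqrt{-7} = i \sqrt{7}$)
$Y{\left(s \right)} = 7 + s^{3}$ ($Y{\left(s \right)} = s^{2} s + 7 = s^{3} + 7 = 7 + s^{3}$)
$20 \left(Y{\left(W{\left(3,3 \right)} - 3 \right)} + j{\left(-2,-6 \right)}\right) = 20 \left(\left(7 + \left(i \sqrt{7} - 3\right)^{3}\right) - 2\right) = 20 \left(\left(7 + \left(-3 + i \sqrt{7}\right)^{3}\right) - 2\right) = 20 \left(5 + \left(-3 + i \sqrt{7}\right)^{3}\right) = 100 + 20 \left(-3 + i \sqrt{7}\right)^{3}$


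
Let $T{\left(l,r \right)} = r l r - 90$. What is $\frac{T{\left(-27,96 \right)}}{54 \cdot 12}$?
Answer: $- \frac{13829}{36} \approx -384.14$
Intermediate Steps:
$T{\left(l,r \right)} = -90 + l r^{2}$ ($T{\left(l,r \right)} = l r r - 90 = l r^{2} - 90 = -90 + l r^{2}$)
$\frac{T{\left(-27,96 \right)}}{54 \cdot 12} = \frac{-90 - 27 \cdot 96^{2}}{54 \cdot 12} = \frac{-90 - 248832}{648} = \left(-90 - 248832\right) \frac{1}{648} = \left(-248922\right) \frac{1}{648} = - \frac{13829}{36}$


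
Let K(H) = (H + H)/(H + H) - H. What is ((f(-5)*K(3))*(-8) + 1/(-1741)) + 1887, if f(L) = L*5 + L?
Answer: 2449586/1741 ≈ 1407.0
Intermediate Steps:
f(L) = 6*L (f(L) = 5*L + L = 6*L)
K(H) = 1 - H (K(H) = (2*H)/((2*H)) - H = (2*H)*(1/(2*H)) - H = 1 - H)
((f(-5)*K(3))*(-8) + 1/(-1741)) + 1887 = (((6*(-5))*(1 - 1*3))*(-8) + 1/(-1741)) + 1887 = (-30*(1 - 3)*(-8) - 1/1741) + 1887 = (-30*(-2)*(-8) - 1/1741) + 1887 = (60*(-8) - 1/1741) + 1887 = (-480 - 1/1741) + 1887 = -835681/1741 + 1887 = 2449586/1741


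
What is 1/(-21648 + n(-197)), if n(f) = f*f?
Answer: 1/17161 ≈ 5.8272e-5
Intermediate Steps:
n(f) = f²
1/(-21648 + n(-197)) = 1/(-21648 + (-197)²) = 1/(-21648 + 38809) = 1/17161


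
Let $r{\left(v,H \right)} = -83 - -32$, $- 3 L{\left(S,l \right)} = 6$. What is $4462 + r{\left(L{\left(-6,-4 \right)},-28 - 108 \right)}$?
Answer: $4411$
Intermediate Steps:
$L{\left(S,l \right)} = -2$ ($L{\left(S,l \right)} = \left(- \frac{1}{3}\right) 6 = -2$)
$r{\left(v,H \right)} = -51$ ($r{\left(v,H \right)} = -83 + 32 = -51$)
$4462 + r{\left(L{\left(-6,-4 \right)},-28 - 108 \right)} = 4462 - 51 = 4411$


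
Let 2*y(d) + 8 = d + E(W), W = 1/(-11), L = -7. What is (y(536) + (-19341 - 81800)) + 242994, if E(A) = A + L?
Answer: 1563248/11 ≈ 1.4211e+5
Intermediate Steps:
W = -1/11 ≈ -0.090909
E(A) = -7 + A (E(A) = A - 7 = -7 + A)
y(d) = -83/11 + d/2 (y(d) = -4 + (d + (-7 - 1/11))/2 = -4 + (d - 78/11)/2 = -4 + (-78/11 + d)/2 = -4 + (-39/11 + d/2) = -83/11 + d/2)
(y(536) + (-19341 - 81800)) + 242994 = ((-83/11 + (½)*536) + (-19341 - 81800)) + 242994 = ((-83/11 + 268) - 101141) + 242994 = (2865/11 - 101141) + 242994 = -1109686/11 + 242994 = 1563248/11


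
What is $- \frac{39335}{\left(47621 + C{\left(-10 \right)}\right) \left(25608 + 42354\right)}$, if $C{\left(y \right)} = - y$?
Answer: $- \frac{39335}{3237098022} \approx -1.2151 \cdot 10^{-5}$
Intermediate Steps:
$- \frac{39335}{\left(47621 + C{\left(-10 \right)}\right) \left(25608 + 42354\right)} = - \frac{39335}{\left(47621 - -10\right) \left(25608 + 42354\right)} = - \frac{39335}{\left(47621 + 10\right) 67962} = - \frac{39335}{47631 \cdot 67962} = - \frac{39335}{3237098022}$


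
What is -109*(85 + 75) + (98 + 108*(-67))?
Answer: -24578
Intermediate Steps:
-109*(85 + 75) + (98 + 108*(-67)) = -109*160 + (98 - 7236) = -17440 - 7138 = -24578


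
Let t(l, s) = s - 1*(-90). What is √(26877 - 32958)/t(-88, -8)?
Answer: I*√6081/82 ≈ 0.95098*I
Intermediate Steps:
t(l, s) = 90 + s (t(l, s) = s + 90 = 90 + s)
√(26877 - 32958)/t(-88, -8) = √(26877 - 32958)/(90 - 8) = √(-6081)/82 = (I*√6081)*(1/82) = I*√6081/82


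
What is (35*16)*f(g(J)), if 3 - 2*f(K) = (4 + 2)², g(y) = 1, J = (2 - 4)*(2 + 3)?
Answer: -9240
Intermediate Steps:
J = -10 (J = -2*5 = -10)
f(K) = -33/2 (f(K) = 3/2 - (4 + 2)²/2 = 3/2 - ½*6² = 3/2 - ½*36 = 3/2 - 18 = -33/2)
(35*16)*f(g(J)) = (35*16)*(-33/2) = 560*(-33/2) = -9240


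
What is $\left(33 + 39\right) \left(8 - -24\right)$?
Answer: $2304$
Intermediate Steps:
$\left(33 + 39\right) \left(8 - -24\right) = 72 \left(8 + 24\right) = 72 \cdot 32 = 2304$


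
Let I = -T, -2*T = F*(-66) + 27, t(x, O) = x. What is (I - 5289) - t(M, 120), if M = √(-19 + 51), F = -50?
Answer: -7251/2 - 4*√2 ≈ -3631.2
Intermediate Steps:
M = 4*√2 (M = √32 = 4*√2 ≈ 5.6569)
T = -3327/2 (T = -(-50*(-66) + 27)/2 = -(3300 + 27)/2 = -½*3327 = -3327/2 ≈ -1663.5)
I = 3327/2 (I = -1*(-3327/2) = 3327/2 ≈ 1663.5)
(I - 5289) - t(M, 120) = (3327/2 - 5289) - 4*√2 = -7251/2 - 4*√2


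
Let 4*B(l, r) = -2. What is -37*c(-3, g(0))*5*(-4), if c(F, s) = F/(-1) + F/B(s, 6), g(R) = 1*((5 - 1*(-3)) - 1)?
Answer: 6660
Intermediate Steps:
B(l, r) = -½ (B(l, r) = (¼)*(-2) = -½)
g(R) = 7 (g(R) = 1*((5 + 3) - 1) = 1*(8 - 1) = 1*7 = 7)
c(F, s) = -3*F (c(F, s) = F/(-1) + F/(-½) = F*(-1) + F*(-2) = -F - 2*F = -3*F)
-37*c(-3, g(0))*5*(-4) = -37*-3*(-3)*5*(-4) = -37*9*5*(-4) = -1665*(-4) = -37*(-180) = 6660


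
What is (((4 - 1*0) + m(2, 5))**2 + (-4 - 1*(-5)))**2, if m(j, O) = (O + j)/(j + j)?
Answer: 297025/256 ≈ 1160.3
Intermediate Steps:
m(j, O) = (O + j)/(2*j) (m(j, O) = (O + j)/((2*j)) = (O + j)*(1/(2*j)) = (O + j)/(2*j))
(((4 - 1*0) + m(2, 5))**2 + (-4 - 1*(-5)))**2 = (((4 - 1*0) + (1/2)*(5 + 2)/2)**2 + (-4 - 1*(-5)))**2 = (((4 + 0) + (1/2)*(1/2)*7)**2 + (-4 + 5))**2 = ((4 + 7/4)**2 + 1)**2 = ((23/4)**2 + 1)**2 = (529/16 + 1)**2 = (545/16)**2 = 297025/256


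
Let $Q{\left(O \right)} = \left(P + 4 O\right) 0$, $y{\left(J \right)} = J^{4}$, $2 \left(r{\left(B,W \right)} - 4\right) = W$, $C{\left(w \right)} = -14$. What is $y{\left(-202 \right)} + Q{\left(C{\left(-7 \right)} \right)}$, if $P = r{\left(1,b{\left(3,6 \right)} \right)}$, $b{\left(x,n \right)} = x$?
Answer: $1664966416$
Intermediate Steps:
$r{\left(B,W \right)} = 4 + \frac{W}{2}$
$P = \frac{11}{2}$ ($P = 4 + \frac{1}{2} \cdot 3 = 4 + \frac{3}{2} = \frac{11}{2} \approx 5.5$)
$Q{\left(O \right)} = 0$ ($Q{\left(O \right)} = \left(\frac{11}{2} + 4 O\right) 0 = 0$)
$y{\left(-202 \right)} + Q{\left(C{\left(-7 \right)} \right)} = \left(-202\right)^{4} + 0 = 1664966416 + 0 = 1664966416$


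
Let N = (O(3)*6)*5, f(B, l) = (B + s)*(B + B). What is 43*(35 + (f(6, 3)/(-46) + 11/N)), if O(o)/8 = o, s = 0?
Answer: 23819119/16560 ≈ 1438.4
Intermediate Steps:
O(o) = 8*o
f(B, l) = 2*B**2 (f(B, l) = (B + 0)*(B + B) = B*(2*B) = 2*B**2)
N = 720 (N = ((8*3)*6)*5 = (24*6)*5 = 144*5 = 720)
43*(35 + (f(6, 3)/(-46) + 11/N)) = 43*(35 + ((2*6**2)/(-46) + 11/720)) = 43*(35 + ((2*36)*(-1/46) + 11*(1/720))) = 43*(35 + (72*(-1/46) + 11/720)) = 43*(35 + (-36/23 + 11/720)) = 43*(35 - 25667/16560) = 43*(553933/16560) = 23819119/16560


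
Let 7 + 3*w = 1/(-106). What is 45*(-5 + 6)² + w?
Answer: 13567/318 ≈ 42.664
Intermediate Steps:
w = -743/318 (w = -7/3 + (⅓)/(-106) = -7/3 + (⅓)*(-1/106) = -7/3 - 1/318 = -743/318 ≈ -2.3365)
45*(-5 + 6)² + w = 45*(-5 + 6)² - 743/318 = 45*1² - 743/318 = 45*1 - 743/318 = 45 - 743/318 = 13567/318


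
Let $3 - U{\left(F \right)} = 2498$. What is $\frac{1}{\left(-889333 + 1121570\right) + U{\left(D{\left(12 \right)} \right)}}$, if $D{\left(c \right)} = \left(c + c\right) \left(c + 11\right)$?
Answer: $\frac{1}{229742} \approx 4.3527 \cdot 10^{-6}$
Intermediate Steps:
$D{\left(c \right)} = 2 c \left(11 + c\right)$
$U{\left(F \right)} = -2495$ ($U{\left(F \right)} = 3 - 2498 = -2495$)
$\frac{1}{\left(-889333 + 1121570\right) + U{\left(D{\left(12 \right)} \right)}} = \frac{1}{\left(-889333 + 1121570\right) - 2495} = \frac{1}{232237 - 2495} = \frac{1}{229742}$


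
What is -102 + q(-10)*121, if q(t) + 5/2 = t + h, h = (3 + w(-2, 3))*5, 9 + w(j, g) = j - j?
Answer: -10489/2 ≈ -5244.5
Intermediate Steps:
w(j, g) = -9 (w(j, g) = -9 + (j - j) = -9 + 0 = -9)
h = -30 (h = (3 - 9)*5 = -6*5 = -30)
q(t) = -65/2 + t (q(t) = -5/2 + (t - 30) = -5/2 + (-30 + t) = -65/2 + t)
-102 + q(-10)*121 = -102 + (-65/2 - 10)*121 = -102 - 85/2*121 = -102 - 10285/2 = -10489/2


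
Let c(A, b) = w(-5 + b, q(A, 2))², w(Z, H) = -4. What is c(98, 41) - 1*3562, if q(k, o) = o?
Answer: -3546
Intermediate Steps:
c(A, b) = 16 (c(A, b) = (-4)² = 16)
c(98, 41) - 1*3562 = 16 - 1*3562 = 16 - 3562 = -3546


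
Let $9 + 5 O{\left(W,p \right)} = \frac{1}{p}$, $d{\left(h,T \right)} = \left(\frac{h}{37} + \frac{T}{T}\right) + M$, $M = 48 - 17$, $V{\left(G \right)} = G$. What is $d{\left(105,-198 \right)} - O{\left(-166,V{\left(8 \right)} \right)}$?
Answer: $\frac{54187}{1480} \approx 36.613$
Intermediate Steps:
$M = 31$ ($M = 48 - 17 = 31$)
$d{\left(h,T \right)} = 32 + \frac{h}{37}$ ($d{\left(h,T \right)} = \left(\frac{h}{37} + \frac{T}{T}\right) + 31 = \left(h \frac{1}{37} + 1\right) + 31 = \left(\frac{h}{37} + 1\right) + 31 = \left(1 + \frac{h}{37}\right) + 31 = 32 + \frac{h}{37}$)
$O{\left(W,p \right)} = - \frac{9}{5} + \frac{1}{5 p}$
$d{\left(105,-198 \right)} - O{\left(-166,V{\left(8 \right)} \right)} = \left(32 + \frac{1}{37} \cdot 105\right) - \frac{1 - 72}{5 \cdot 8} = \left(32 + \frac{105}{37}\right) - \frac{1}{5} \cdot \frac{1}{8} \left(1 - 72\right) = \frac{1289}{37} - \frac{1}{5} \cdot \frac{1}{8} \left(-71\right) = \frac{1289}{37} - - \frac{71}{40} = \frac{1289}{37} + \frac{71}{40} = \frac{54187}{1480}$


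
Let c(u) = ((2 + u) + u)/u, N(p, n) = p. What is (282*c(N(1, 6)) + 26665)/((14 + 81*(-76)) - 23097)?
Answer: -27793/29239 ≈ -0.95055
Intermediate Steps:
c(u) = (2 + 2*u)/u
(282*c(N(1, 6)) + 26665)/((14 + 81*(-76)) - 23097) = (282*(2 + 2/1) + 26665)/((14 + 81*(-76)) - 23097) = (282*(2 + 2*1) + 26665)/((14 - 6156) - 23097) = (282*(2 + 2) + 26665)/(-6142 - 23097) = (282*4 + 26665)/(-29239) = (1128 + 26665)*(-1/29239) = 27793*(-1/29239) = -27793/29239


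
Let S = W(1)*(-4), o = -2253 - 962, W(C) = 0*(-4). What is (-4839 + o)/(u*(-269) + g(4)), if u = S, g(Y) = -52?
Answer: 4027/26 ≈ 154.88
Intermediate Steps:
W(C) = 0
o = -3215
S = 0 (S = 0*(-4) = 0)
u = 0
(-4839 + o)/(u*(-269) + g(4)) = (-4839 - 3215)/(0*(-269) - 52) = -8054/(0 - 52) = -8054/(-52) = -8054*(-1/52) = 4027/26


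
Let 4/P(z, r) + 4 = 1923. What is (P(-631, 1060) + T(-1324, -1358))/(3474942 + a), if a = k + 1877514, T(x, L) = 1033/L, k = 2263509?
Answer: -131793/1323148001462 ≈ -9.9606e-8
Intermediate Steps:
P(z, r) = 4/1919 (P(z, r) = 4/(-4 + 1923) = 4/1919)
a = 4141023 (a = 2263509 + 1877514 = 4141023)
(P(-631, 1060) + T(-1324, -1358))/(3474942 + a) = (4/1919 + 1033/(-1358))/(3474942 + 4141023) = (4/1919 + 1033*(-1/1358))/7615965 = (4/1919 - 1033/1358)*(1/7615965) = -1976895/2606002*1/7615965 = -131793/1323148001462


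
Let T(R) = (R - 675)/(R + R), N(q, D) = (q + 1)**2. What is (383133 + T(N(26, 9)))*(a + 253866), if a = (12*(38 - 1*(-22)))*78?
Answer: 1069030826464/9 ≈ 1.1878e+11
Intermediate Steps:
a = 56160 (a = (12*(38 + 22))*78 = (12*60)*78 = 720*78 = 56160)
N(q, D) = (1 + q)**2
T(R) = (-675 + R)/(2*R) (T(R) = (-675 + R)/((2*R)) = (-675 + R)*(1/(2*R)) = (-675 + R)/(2*R))
(383133 + T(N(26, 9)))*(a + 253866) = (383133 + (-675 + (1 + 26)**2)/(2*((1 + 26)**2)))*(56160 + 253866) = (383133 + (-675 + 27**2)/(2*(27**2)))*310026 = (383133 + (1/2)*(-675 + 729)/729)*310026 = (383133 + (1/2)*(1/729)*54)*310026 = (383133 + 1/27)*310026 = (10344592/27)*310026 = 1069030826464/9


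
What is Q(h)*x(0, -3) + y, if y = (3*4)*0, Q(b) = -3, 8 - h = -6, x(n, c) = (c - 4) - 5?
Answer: 36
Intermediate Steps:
x(n, c) = -9 + c (x(n, c) = (-4 + c) - 5 = -9 + c)
h = 14 (h = 8 - 1*(-6) = 8 + 6 = 14)
y = 0 (y = 12*0 = 0)
Q(h)*x(0, -3) + y = -3*(-9 - 3) + 0 = -3*(-12) + 0 = 36 + 0 = 36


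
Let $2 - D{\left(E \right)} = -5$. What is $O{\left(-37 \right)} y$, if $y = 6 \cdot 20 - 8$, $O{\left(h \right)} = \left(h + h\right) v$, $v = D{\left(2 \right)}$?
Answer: $-58016$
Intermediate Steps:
$D{\left(E \right)} = 7$ ($D{\left(E \right)} = 2 - -5 = 2 + 5 = 7$)
$v = 7$
$O{\left(h \right)} = 14 h$ ($O{\left(h \right)} = \left(h + h\right) 7 = 2 h 7 = 14 h$)
$y = 112$ ($y = 120 - 8 = 112$)
$O{\left(-37 \right)} y = 14 \left(-37\right) 112 = \left(-518\right) 112 = -58016$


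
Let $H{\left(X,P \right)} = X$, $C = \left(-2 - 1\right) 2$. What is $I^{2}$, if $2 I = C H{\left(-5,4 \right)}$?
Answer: $225$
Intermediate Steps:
$C = -6$ ($C = \left(-3\right) 2 = -6$)
$I = 15$ ($I = \frac{\left(-6\right) \left(-5\right)}{2} = \frac{1}{2} \cdot 30 = 15$)
$I^{2} = 15^{2} = 225$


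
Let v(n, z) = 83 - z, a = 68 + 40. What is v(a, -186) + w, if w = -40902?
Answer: -40633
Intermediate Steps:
a = 108
v(a, -186) + w = (83 - 1*(-186)) - 40902 = (83 + 186) - 40902 = 269 - 40902 = -40633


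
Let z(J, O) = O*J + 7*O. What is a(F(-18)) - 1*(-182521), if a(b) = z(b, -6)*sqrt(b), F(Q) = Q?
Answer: 182521 + 198*I*sqrt(2) ≈ 1.8252e+5 + 280.01*I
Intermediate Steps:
z(J, O) = 7*O + J*O (z(J, O) = J*O + 7*O = 7*O + J*O)
a(b) = sqrt(b)*(-42 - 6*b) (a(b) = (-6*(7 + b))*sqrt(b) = (-42 - 6*b)*sqrt(b) = sqrt(b)*(-42 - 6*b))
a(F(-18)) - 1*(-182521) = 6*sqrt(-18)*(-7 - 1*(-18)) - 1*(-182521) = 6*(3*I*sqrt(2))*(-7 + 18) + 182521 = 6*(3*I*sqrt(2))*11 + 182521 = 198*I*sqrt(2) + 182521 = 182521 + 198*I*sqrt(2)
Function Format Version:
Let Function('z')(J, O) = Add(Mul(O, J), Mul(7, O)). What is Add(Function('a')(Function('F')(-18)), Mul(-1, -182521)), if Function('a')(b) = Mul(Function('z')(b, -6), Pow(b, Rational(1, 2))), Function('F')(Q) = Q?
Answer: Add(182521, Mul(198, I, Pow(2, Rational(1, 2)))) ≈ Add(1.8252e+5, Mul(280.01, I))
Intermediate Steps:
Function('z')(J, O) = Add(Mul(7, O), Mul(J, O)) (Function('z')(J, O) = Add(Mul(J, O), Mul(7, O)) = Add(Mul(7, O), Mul(J, O)))
Function('a')(b) = Mul(Pow(b, Rational(1, 2)), Add(-42, Mul(-6, b))) (Function('a')(b) = Mul(Mul(-6, Add(7, b)), Pow(b, Rational(1, 2))) = Mul(Add(-42, Mul(-6, b)), Pow(b, Rational(1, 2))) = Mul(Pow(b, Rational(1, 2)), Add(-42, Mul(-6, b))))
Add(Function('a')(Function('F')(-18)), Mul(-1, -182521)) = Add(Mul(6, Pow(-18, Rational(1, 2)), Add(-7, Mul(-1, -18))), Mul(-1, -182521)) = Add(Mul(6, Mul(3, I, Pow(2, Rational(1, 2))), Add(-7, 18)), 182521) = Add(Mul(6, Mul(3, I, Pow(2, Rational(1, 2))), 11), 182521) = Add(Mul(198, I, Pow(2, Rational(1, 2))), 182521) = Add(182521, Mul(198, I, Pow(2, Rational(1, 2))))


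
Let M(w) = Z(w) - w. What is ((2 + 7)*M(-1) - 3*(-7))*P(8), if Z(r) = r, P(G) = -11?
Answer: -231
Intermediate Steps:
M(w) = 0 (M(w) = w - w = 0)
((2 + 7)*M(-1) - 3*(-7))*P(8) = ((2 + 7)*0 - 3*(-7))*(-11) = (9*0 + 21)*(-11) = (0 + 21)*(-11) = 21*(-11) = -231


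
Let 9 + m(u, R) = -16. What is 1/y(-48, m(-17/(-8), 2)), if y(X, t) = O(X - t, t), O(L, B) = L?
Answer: -1/23 ≈ -0.043478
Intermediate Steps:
m(u, R) = -25 (m(u, R) = -9 - 16 = -25)
y(X, t) = X - t
1/y(-48, m(-17/(-8), 2)) = 1/(-48 - 1*(-25)) = 1/(-48 + 25) = 1/(-23) = -1/23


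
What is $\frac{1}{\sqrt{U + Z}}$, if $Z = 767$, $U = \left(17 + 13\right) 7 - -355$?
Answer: $\frac{\sqrt{37}}{222} \approx 0.0274$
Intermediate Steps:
$U = 565$ ($U = 30 \cdot 7 + 355 = 210 + 355 = 565$)
$\frac{1}{\sqrt{U + Z}} = \frac{1}{\sqrt{565 + 767}} = \frac{1}{\sqrt{1332}} = \frac{1}{6 \sqrt{37}} = \frac{\sqrt{37}}{222}$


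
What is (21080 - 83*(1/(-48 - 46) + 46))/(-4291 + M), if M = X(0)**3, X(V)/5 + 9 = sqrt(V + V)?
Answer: -1622711/8969104 ≈ -0.18092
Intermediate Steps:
X(V) = -45 + 5*sqrt(2)*sqrt(V) (X(V) = -45 + 5*sqrt(V + V) = -45 + 5*sqrt(2*V) = -45 + 5*(sqrt(2)*sqrt(V)) = -45 + 5*sqrt(2)*sqrt(V))
M = -91125 (M = (-45 + 5*sqrt(2)*sqrt(0))**3 = (-45 + 5*sqrt(2)*0)**3 = (-45 + 0)**3 = (-45)**3 = -91125)
(21080 - 83*(1/(-48 - 46) + 46))/(-4291 + M) = (21080 - 83*(1/(-48 - 46) + 46))/(-4291 - 91125) = (21080 - 83*(1/(-94) + 46))/(-95416) = (21080 - 83*(-1/94 + 46))*(-1/95416) = (21080 - 83*4323/94)*(-1/95416) = (21080 - 358809/94)*(-1/95416) = (1622711/94)*(-1/95416) = -1622711/8969104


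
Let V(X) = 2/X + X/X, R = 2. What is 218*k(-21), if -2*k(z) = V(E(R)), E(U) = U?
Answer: -218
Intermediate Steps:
V(X) = 1 + 2/X (V(X) = 2/X + 1 = 1 + 2/X)
k(z) = -1 (k(z) = -(2 + 2)/(2*2) = -4/4 = -1/2*2 = -1)
218*k(-21) = 218*(-1) = -218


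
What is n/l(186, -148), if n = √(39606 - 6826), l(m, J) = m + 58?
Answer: √8195/122 ≈ 0.74202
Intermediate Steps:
l(m, J) = 58 + m
n = 2*√8195 (n = √32780 = 2*√8195 ≈ 181.05)
n/l(186, -148) = (2*√8195)/(58 + 186) = (2*√8195)/244 = (2*√8195)*(1/244) = √8195/122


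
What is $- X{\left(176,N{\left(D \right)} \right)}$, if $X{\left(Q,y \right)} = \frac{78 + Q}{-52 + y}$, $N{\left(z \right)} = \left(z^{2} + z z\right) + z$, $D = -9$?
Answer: $- \frac{254}{101} \approx -2.5149$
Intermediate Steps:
$N{\left(z \right)} = z + 2 z^{2}$ ($N{\left(z \right)} = \left(z^{2} + z^{2}\right) + z = 2 z^{2} + z = z + 2 z^{2}$)
$X{\left(Q,y \right)} = \frac{78 + Q}{-52 + y}$
$- X{\left(176,N{\left(D \right)} \right)} = - \frac{78 + 176}{-52 - 9 \left(1 + 2 \left(-9\right)\right)} = - \frac{254}{-52 - 9 \left(1 - 18\right)} = - \frac{254}{-52 - -153} = - \frac{254}{-52 + 153} = - \frac{254}{101}$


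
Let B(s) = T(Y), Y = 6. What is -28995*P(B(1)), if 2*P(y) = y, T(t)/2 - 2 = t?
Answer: -231960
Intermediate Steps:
T(t) = 4 + 2*t
B(s) = 16 (B(s) = 4 + 2*6 = 4 + 12 = 16)
P(y) = y/2
-28995*P(B(1)) = -28995*16/2 = -28995*8 = -231960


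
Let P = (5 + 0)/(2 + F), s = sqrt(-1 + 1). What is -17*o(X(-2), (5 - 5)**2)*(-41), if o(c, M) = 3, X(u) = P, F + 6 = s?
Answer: 2091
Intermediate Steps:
s = 0 (s = sqrt(0) = 0)
F = -6 (F = -6 + 0 = -6)
P = -5/4 (P = (5 + 0)/(2 - 6) = 5/(-4) = 5*(-1/4) = -5/4 ≈ -1.2500)
X(u) = -5/4
-17*o(X(-2), (5 - 5)**2)*(-41) = -17*3*(-41) = -51*(-41) = 2091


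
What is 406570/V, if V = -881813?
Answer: -406570/881813 ≈ -0.46106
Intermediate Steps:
406570/V = 406570/(-881813) = 406570*(-1/881813) = -406570/881813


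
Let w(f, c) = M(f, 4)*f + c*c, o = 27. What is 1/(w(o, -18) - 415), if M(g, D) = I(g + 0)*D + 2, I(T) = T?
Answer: 1/2879 ≈ 0.00034734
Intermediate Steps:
M(g, D) = 2 + D*g (M(g, D) = (g + 0)*D + 2 = g*D + 2 = D*g + 2 = 2 + D*g)
w(f, c) = c² + f*(2 + 4*f) (w(f, c) = (2 + 4*f)*f + c*c = f*(2 + 4*f) + c² = c² + f*(2 + 4*f))
1/(w(o, -18) - 415) = 1/(((-18)² + 2*27*(1 + 2*27)) - 415) = 1/((324 + 2*27*(1 + 54)) - 415) = 1/((324 + 2*27*55) - 415) = 1/((324 + 2970) - 415) = 1/(3294 - 415) = 1/2879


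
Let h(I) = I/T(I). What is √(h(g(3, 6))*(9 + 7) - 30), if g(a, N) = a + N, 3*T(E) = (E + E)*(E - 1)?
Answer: 3*I*√3 ≈ 5.1962*I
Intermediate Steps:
T(E) = 2*E*(-1 + E)/3 (T(E) = ((E + E)*(E - 1))/3 = ((2*E)*(-1 + E))/3 = (2*E*(-1 + E))/3 = 2*E*(-1 + E)/3)
g(a, N) = N + a
h(I) = 3/(2*(-1 + I)) (h(I) = I/((2*I*(-1 + I)/3)) = I*(3/(2*I*(-1 + I))) = 3/(2*(-1 + I)))
√(h(g(3, 6))*(9 + 7) - 30) = √((3/(2*(-1 + (6 + 3))))*(9 + 7) - 30) = √((3/(2*(-1 + 9)))*16 - 30) = √(((3/2)/8)*16 - 30) = √(((3/2)*(⅛))*16 - 30) = √((3/16)*16 - 30) = √(3 - 30) = √(-27) = 3*I*√3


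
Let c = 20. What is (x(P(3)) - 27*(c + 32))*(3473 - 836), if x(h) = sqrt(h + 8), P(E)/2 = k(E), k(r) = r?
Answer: -3702348 + 2637*sqrt(14) ≈ -3.6925e+6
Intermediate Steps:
P(E) = 2*E
x(h) = sqrt(8 + h)
(x(P(3)) - 27*(c + 32))*(3473 - 836) = (sqrt(8 + 2*3) - 27*(20 + 32))*(3473 - 836) = (sqrt(8 + 6) - 27*52)*2637 = (sqrt(14) - 1404)*2637 = (-1404 + sqrt(14))*2637 = -3702348 + 2637*sqrt(14)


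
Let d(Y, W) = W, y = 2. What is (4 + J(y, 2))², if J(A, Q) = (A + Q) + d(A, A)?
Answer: 100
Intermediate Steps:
J(A, Q) = Q + 2*A (J(A, Q) = (A + Q) + A = Q + 2*A)
(4 + J(y, 2))² = (4 + (2 + 2*2))² = (4 + (2 + 4))² = (4 + 6)² = 10² = 100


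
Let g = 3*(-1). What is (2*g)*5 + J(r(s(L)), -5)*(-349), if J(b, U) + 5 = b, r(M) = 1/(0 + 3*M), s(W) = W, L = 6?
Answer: 30521/18 ≈ 1695.6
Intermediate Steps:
r(M) = 1/(3*M)
J(b, U) = -5 + b
g = -3
(2*g)*5 + J(r(s(L)), -5)*(-349) = (2*(-3))*5 + (-5 + (1/3)/6)*(-349) = -6*5 + (-5 + (1/3)*(1/6))*(-349) = -30 + (-5 + 1/18)*(-349) = -30 - 89/18*(-349) = -30 + 31061/18 = 30521/18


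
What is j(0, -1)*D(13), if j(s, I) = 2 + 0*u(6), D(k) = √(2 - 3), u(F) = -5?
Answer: 2*I ≈ 2.0*I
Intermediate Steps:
D(k) = I (D(k) = √(-1) = I)
j(s, I) = 2 (j(s, I) = 2 + 0*(-5) = 2 + 0 = 2)
j(0, -1)*D(13) = 2*I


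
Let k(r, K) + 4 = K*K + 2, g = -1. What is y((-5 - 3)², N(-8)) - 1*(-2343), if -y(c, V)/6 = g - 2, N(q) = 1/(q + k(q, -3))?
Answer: 2361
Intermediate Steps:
k(r, K) = -2 + K² (k(r, K) = -4 + (K*K + 2) = -4 + (K² + 2) = -4 + (2 + K²) = -2 + K²)
N(q) = 1/(7 + q) (N(q) = 1/(q + (-2 + (-3)²)) = 1/(q + (-2 + 9)) = 1/(q + 7) = 1/(7 + q))
y(c, V) = 18 (y(c, V) = -6*(-1 - 2) = -6*(-3) = 18)
y((-5 - 3)², N(-8)) - 1*(-2343) = 18 - 1*(-2343) = 18 + 2343 = 2361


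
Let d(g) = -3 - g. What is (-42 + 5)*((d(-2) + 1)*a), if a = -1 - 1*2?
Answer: 0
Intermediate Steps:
a = -3 (a = -1 - 2 = -3)
(-42 + 5)*((d(-2) + 1)*a) = (-42 + 5)*(((-3 - 1*(-2)) + 1)*(-3)) = -37*((-3 + 2) + 1)*(-3) = -37*(-1 + 1)*(-3) = -0*(-3) = -37*0 = 0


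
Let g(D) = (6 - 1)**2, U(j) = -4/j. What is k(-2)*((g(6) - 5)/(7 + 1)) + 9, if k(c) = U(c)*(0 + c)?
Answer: -1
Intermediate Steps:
g(D) = 25 (g(D) = 5**2 = 25)
k(c) = -4 (k(c) = (-4/c)*(0 + c) = (-4/c)*c = -4)
k(-2)*((g(6) - 5)/(7 + 1)) + 9 = -4*(25 - 5)/(7 + 1) + 9 = -80/8 + 9 = -4*5/2 + 9 = -10 + 9 = -1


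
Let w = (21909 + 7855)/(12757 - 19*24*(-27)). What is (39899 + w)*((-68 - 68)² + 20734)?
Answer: 39240113297850/25069 ≈ 1.5653e+9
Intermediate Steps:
w = 29764/25069 (w = 29764/(12757 - 456*(-27)) = 29764/(12757 + 12312) = 29764/25069 ≈ 1.1873)
(39899 + w)*((-68 - 68)² + 20734) = (39899 + 29764/25069)*((-68 - 68)² + 20734) = 1000257795*((-136)² + 20734)/25069 = 1000257795*(18496 + 20734)/25069 = (1000257795/25069)*39230 = 39240113297850/25069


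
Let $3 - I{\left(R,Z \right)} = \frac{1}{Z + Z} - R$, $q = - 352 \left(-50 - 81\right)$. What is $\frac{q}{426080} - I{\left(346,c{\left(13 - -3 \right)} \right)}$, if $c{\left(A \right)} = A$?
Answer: $- \frac{148642493}{426080} \approx -348.86$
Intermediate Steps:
$q = 46112$ ($q = \left(-352\right) \left(-131\right) = 46112$)
$I{\left(R,Z \right)} = 3 + R - \frac{1}{2 Z}$ ($I{\left(R,Z \right)} = 3 - \left(\frac{1}{Z + Z} - R\right) = 3 - \left(\frac{1}{2 Z} - R\right) = 3 + \left(R - \frac{1}{2 Z}\right) = 3 + R - \frac{1}{2 Z}$)
$\frac{q}{426080} - I{\left(346,c{\left(13 - -3 \right)} \right)} = \frac{46112}{426080} - \left(3 + 346 - \frac{1}{2 \left(13 - -3\right)}\right) = 46112 \cdot \frac{1}{426080} - \left(3 + 346 - \frac{1}{2 \left(13 + 3\right)}\right) = \frac{1441}{13315} - \left(3 + 346 - \frac{1}{2 \cdot 16}\right) = \frac{1441}{13315} - \left(3 + 346 - \frac{1}{32}\right) = \frac{1441}{13315} - \frac{11167}{32} = - \frac{148642493}{426080}$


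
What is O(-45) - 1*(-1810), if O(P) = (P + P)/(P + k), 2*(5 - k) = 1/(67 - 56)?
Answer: 1596590/881 ≈ 1812.2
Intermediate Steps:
k = 109/22 (k = 5 - 1/(2*(67 - 56)) = 5 - ½/11 = 5 - ½*1/11 = 5 - 1/22 = 109/22 ≈ 4.9545)
O(P) = 2*P/(109/22 + P) (O(P) = (P + P)/(P + 109/22) = (2*P)/(109/22 + P) = 2*P/(109/22 + P))
O(-45) - 1*(-1810) = 44*(-45)/(109 + 22*(-45)) - 1*(-1810) = 44*(-45)/(109 - 990) + 1810 = 44*(-45)/(-881) + 1810 = 44*(-45)*(-1/881) + 1810 = 1980/881 + 1810 = 1596590/881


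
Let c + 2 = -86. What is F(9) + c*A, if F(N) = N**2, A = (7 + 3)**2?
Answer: -8719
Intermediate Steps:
c = -88 (c = -2 - 86 = -88)
A = 100 (A = 10**2 = 100)
F(9) + c*A = 9**2 - 88*100 = 81 - 8800 = -8719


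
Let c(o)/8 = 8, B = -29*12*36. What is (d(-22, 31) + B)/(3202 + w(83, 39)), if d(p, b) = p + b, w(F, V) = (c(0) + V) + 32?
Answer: -12519/3337 ≈ -3.7516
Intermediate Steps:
B = -12528 (B = -348*36 = -12528)
c(o) = 64 (c(o) = 8*8 = 64)
w(F, V) = 96 + V (w(F, V) = (64 + V) + 32 = 96 + V)
d(p, b) = b + p
(d(-22, 31) + B)/(3202 + w(83, 39)) = ((31 - 22) - 12528)/(3202 + (96 + 39)) = (9 - 12528)/(3202 + 135) = -12519/3337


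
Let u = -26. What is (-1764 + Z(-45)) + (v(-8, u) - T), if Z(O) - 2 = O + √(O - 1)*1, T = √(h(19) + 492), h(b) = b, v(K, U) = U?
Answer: -1833 - √511 + I*√46 ≈ -1855.6 + 6.7823*I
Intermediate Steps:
T = √511 (T = √(19 + 492) = √511 ≈ 22.605)
Z(O) = 2 + O + √(-1 + O) (Z(O) = 2 + (O + √(O - 1)*1) = 2 + (O + √(-1 + O)*1) = 2 + (O + √(-1 + O)) = 2 + O + √(-1 + O))
(-1764 + Z(-45)) + (v(-8, u) - T) = (-1764 + (2 - 45 + √(-1 - 45))) + (-26 - √511) = (-1764 + (2 - 45 + √(-46))) + (-26 - √511) = (-1764 + (2 - 45 + I*√46)) + (-26 - √511) = (-1764 + (-43 + I*√46)) + (-26 - √511) = (-1807 + I*√46) + (-26 - √511) = -1833 - √511 + I*√46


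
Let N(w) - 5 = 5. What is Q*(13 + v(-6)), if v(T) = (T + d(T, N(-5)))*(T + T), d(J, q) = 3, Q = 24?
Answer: 1176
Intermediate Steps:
N(w) = 10 (N(w) = 5 + 5 = 10)
v(T) = 2*T*(3 + T) (v(T) = (T + 3)*(T + T) = (3 + T)*(2*T) = 2*T*(3 + T))
Q*(13 + v(-6)) = 24*(13 + 2*(-6)*(3 - 6)) = 24*(13 + 2*(-6)*(-3)) = 24*(13 + 36) = 24*49 = 1176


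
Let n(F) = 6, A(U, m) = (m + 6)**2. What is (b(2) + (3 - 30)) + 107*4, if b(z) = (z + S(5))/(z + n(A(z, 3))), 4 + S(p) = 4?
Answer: 1605/4 ≈ 401.25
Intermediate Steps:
S(p) = 0 (S(p) = -4 + 4 = 0)
A(U, m) = (6 + m)**2
b(z) = z/(6 + z) (b(z) = (z + 0)/(z + 6) = z/(6 + z))
(b(2) + (3 - 30)) + 107*4 = (2/(6 + 2) + (3 - 30)) + 107*4 = (2/8 - 27) + 428 = (2*(1/8) - 27) + 428 = (1/4 - 27) + 428 = -107/4 + 428 = 1605/4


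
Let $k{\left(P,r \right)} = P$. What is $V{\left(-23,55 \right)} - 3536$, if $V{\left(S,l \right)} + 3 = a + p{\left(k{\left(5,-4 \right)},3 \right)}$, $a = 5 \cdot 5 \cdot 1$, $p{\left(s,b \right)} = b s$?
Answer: $-3499$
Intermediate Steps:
$a = 25$ ($a = 25 \cdot 1 = 25$)
$V{\left(S,l \right)} = 37$ ($V{\left(S,l \right)} = -3 + \left(25 + 3 \cdot 5\right) = -3 + \left(25 + 15\right) = -3 + 40 = 37$)
$V{\left(-23,55 \right)} - 3536 = 37 - 3536 = -3499$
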